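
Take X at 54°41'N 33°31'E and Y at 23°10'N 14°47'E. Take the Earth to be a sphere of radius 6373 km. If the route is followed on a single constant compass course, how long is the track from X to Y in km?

Δψ = ln[tan(π/4+φ₂/2)/tan(π/4+φ₁/2)] = -0.7288;  Δφ = -0.5501 rad,  Δλ = -0.3270 rad
q = Δφ/Δψ = 0.7547
d = R·√(Δφ² + q²Δλ²) = 6373·0.60289 = 3842 km

3842 km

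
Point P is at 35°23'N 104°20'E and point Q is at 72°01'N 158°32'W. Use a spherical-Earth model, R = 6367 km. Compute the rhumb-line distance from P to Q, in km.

7115 km

Rhumb course C = atan2(Δλ, Δψ) with Δψ = ln[tan(π/4+φ₂/2)/tan(π/4+φ₁/2)] = +1.1826, Δλ = +1.6953 → C = 55.10°
d = R·|Δφ| / |cos C| = 6367·0.63937 / 0.57214 = 7115 km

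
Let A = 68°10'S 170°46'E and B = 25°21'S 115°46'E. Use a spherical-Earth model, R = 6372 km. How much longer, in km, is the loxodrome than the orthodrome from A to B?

Great circle: cos σ = sin φ₁ sin φ₂ + cos φ₁ cos φ₂ cos Δλ,  σ = 0.9395 rad → d_gc = 5986.3 km
Rhumb line: Δψ = +1.1881, q = Δφ/Δψ = 0.6290, d_rh = R√(Δφ²+q²Δλ²) = 6121.7 km
Excess = 6121.7 − 5986.3 = 135.4 ≈ 135 km

135 km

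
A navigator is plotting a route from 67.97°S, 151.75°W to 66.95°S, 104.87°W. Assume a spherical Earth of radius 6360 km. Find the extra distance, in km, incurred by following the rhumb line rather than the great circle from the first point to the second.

Great circle: cos σ = sin φ₁ sin φ₂ + cos φ₁ cos φ₂ cos Δλ,  σ = 0.3066 rad → d_gc = 1950.0 km
Rhumb line: Δψ = +0.0464, q = Δφ/Δψ = 0.3833, d_rh = R√(Δφ²+q²Δλ²) = 1997.6 km
Excess = 1997.6 − 1950.0 = 47.6 ≈ 48 km

48 km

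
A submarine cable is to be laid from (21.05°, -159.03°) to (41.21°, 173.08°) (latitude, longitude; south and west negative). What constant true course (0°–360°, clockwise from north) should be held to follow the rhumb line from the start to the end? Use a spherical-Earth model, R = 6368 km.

310.4°

Meridional parts: M(φ₁)=+0.3759, M(φ₂)=+0.7907 → ΔM = +0.4148;  Δλ = -0.4868 rad
tan C = Δλ / ΔM = -1.1736 → C = 310.43°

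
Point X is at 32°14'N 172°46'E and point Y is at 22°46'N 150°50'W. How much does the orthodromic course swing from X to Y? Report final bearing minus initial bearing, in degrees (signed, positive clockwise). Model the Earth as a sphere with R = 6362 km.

Initial bearing θ₁ = atan2(sin Δλ cos φ₂, cos φ₁ sin φ₂ − sin φ₁ cos φ₂ cos Δλ) = 97.14°
Final bearing θ₂ = (initial bearing from the destination back to the start) + 180° = 114.46°
Δθ = θ₂ − θ₁ = +17.3°

+17.3°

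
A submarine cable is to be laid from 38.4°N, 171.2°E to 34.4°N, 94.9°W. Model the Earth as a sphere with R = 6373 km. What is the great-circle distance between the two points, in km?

8022 km

cos σ = sin φ₁ sin φ₂ + cos φ₁ cos φ₂ cos Δλ
      = sin(38.40°)sin(34.40°) + cos(38.40°)cos(34.40°)cos(93.90°) = 0.3069
σ = 72.125° → d = Rσ = 6373·1.25881 = 8022 km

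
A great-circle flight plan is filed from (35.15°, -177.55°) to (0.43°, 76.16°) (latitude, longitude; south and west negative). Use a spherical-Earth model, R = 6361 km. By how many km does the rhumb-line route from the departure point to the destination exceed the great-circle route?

Great circle: cos σ = sin φ₁ sin φ₂ + cos φ₁ cos φ₂ cos Δλ,  σ = 1.7978 rad → d_gc = 11435.6 km
Rhumb line: Δψ = -0.6485, q = Δφ/Δψ = 0.9344, d_rh = R√(Δφ²+q²Δλ²) = 11680.5 km
Excess = 11680.5 − 11435.6 = 244.9 ≈ 245 km

245 km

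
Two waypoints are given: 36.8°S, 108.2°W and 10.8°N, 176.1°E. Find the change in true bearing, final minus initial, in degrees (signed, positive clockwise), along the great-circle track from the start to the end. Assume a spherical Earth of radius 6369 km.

At departure: θ₁ = atan2(sin Δλ cos φ₂, cos φ₁ sin φ₂ − sin φ₁ cos φ₂ cos Δλ) = 287.24°
At arrival: θ₂ = atan2(sin Δλ cos φ₁, −cos φ₂ sin φ₁ + sin φ₂ cos φ₁ cos Δλ) = 308.87°
Δθ = θ₂ − θ₁ = +21.6°

+21.6°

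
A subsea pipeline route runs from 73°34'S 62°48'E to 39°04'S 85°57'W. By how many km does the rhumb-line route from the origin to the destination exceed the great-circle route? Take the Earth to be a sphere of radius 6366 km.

Great circle: cos σ = sin φ₁ sin φ₂ + cos φ₁ cos φ₂ cos Δλ,  σ = 1.1410 rad → d_gc = 7263.5 km
Rhumb line: Δψ = +1.1934, q = Δφ/Δψ = 0.5046, d_rh = R√(Δφ²+q²Δλ²) = 9177.9 km
Excess = 9177.9 − 7263.5 = 1914.4 ≈ 1914 km

1914 km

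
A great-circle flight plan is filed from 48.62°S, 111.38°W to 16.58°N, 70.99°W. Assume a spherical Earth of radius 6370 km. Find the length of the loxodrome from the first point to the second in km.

8295 km

Rhumb course C = atan2(Δλ, Δψ) with Δψ = ln[tan(π/4+φ₂/2)/tan(π/4+φ₁/2)] = +1.2672, Δλ = +0.7049 → C = 29.09°
d = R·|Δφ| / |cos C| = 6370·1.13795 / 0.87389 = 8295 km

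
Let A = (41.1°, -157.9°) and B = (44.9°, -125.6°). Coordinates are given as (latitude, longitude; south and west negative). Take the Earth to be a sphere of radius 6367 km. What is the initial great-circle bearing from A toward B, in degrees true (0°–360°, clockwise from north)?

θ = atan2( sin Δλ·cos φ₂ ,  cos φ₁ sin φ₂ − sin φ₁ cos φ₂ cos Δλ )
  = atan2(+0.3785, +0.1383) = 69.92°

69.9°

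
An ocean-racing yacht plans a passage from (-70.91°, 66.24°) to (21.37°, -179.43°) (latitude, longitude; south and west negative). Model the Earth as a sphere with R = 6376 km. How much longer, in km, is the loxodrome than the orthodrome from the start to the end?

Great circle: cos σ = sin φ₁ sin φ₂ + cos φ₁ cos φ₂ cos Δλ,  σ = 2.0599 rad → d_gc = 13133.9 km
Rhumb line: Δψ = +2.1648, q = Δφ/Δψ = 0.7440, d_rh = R√(Δφ²+q²Δλ²) = 13966.1 km
Excess = 13966.1 − 13133.9 = 832.2 ≈ 832 km

832 km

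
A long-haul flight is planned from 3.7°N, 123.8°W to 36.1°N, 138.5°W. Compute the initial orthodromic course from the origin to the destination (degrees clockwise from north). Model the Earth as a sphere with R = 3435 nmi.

339.1°

N = sin Δλ·cos φ₂ = -0.2050;  D = cos φ₁ sin φ₂ − sin φ₁ cos φ₂ cos Δλ = +0.5375
initial course = atan2(N, D) = 339.12°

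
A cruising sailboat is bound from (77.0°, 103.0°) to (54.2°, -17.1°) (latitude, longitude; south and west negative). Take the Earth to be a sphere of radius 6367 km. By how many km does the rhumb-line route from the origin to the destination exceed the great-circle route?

Great circle: cos σ = sin φ₁ sin φ₂ + cos φ₁ cos φ₂ cos Δλ,  σ = 0.7608 rad → d_gc = 4844.0 km
Rhumb line: Δψ = -1.0420, q = Δφ/Δψ = 0.3819, d_rh = R√(Δφ²+q²Δλ²) = 5691.9 km
Excess = 5691.9 − 4844.0 = 847.9 ≈ 848 km

848 km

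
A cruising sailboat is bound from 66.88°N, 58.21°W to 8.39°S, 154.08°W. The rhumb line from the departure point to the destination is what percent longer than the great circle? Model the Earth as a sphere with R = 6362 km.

4.6%

Great circle: σ = 1.7456 rad → d_gc = Rσ = 11105.5 km
Rhumb: Δφ = -1.3137, Δλ = -1.6732, Δψ = -1.7339, q = Δφ/Δψ = 0.7576 → d_rh = R√(Δφ²+q²Δλ²) = 11614.7 km
Excess = (11614.7 − 11105.5) / 11105.5 = 509.2 / 11105.5 = 4.59% ≈ 4.6%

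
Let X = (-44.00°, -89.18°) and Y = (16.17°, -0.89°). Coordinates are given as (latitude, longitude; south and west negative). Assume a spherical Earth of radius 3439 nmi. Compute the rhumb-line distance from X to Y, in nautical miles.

6062 nmi

Δψ = ln[tan(π/4+φ₂/2)/tan(π/4+φ₁/2)] = +1.1429;  Δφ = +1.0502 rad,  Δλ = +1.5410 rad
q = Δφ/Δψ = 0.9188
d = R·√(Δφ² + q²Δλ²) = 3439·1.76281 = 6062 nmi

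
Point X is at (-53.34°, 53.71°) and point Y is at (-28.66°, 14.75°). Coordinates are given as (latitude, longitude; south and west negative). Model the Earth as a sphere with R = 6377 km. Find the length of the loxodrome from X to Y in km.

4223 km

Rhumb course C = atan2(Δλ, Δψ) with Δψ = ln[tan(π/4+φ₂/2)/tan(π/4+φ₁/2)] = +0.5823, Δλ = -0.6800 → C = 310.57°
d = R·|Δφ| / |cos C| = 6377·0.43075 / 0.65041 = 4223 km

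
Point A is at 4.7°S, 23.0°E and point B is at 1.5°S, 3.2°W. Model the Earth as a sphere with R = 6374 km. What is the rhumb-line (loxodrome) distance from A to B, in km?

Rhumb course C = atan2(Δλ, Δψ) with Δψ = ln[tan(π/4+φ₂/2)/tan(π/4+φ₁/2)] = +0.0559, Δλ = -0.4573 → C = 276.97°
d = R·|Δφ| / |cos C| = 6374·0.05585 / 0.12143 = 2932 km

2932 km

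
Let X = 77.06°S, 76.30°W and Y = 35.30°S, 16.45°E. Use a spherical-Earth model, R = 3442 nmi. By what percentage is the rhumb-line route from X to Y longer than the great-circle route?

Great circle: σ = 0.9831 rad → d_gc = Rσ = 3384.0 nmi
Rhumb: Δφ = +0.7288, Δλ = +1.6188, Δψ = +1.5175, q = Δφ/Δψ = 0.4803 → d_rh = R√(Δφ²+q²Δλ²) = 3668.1 nmi
Excess = (3668.1 − 3384.0) / 3384.0 = 284.1 / 3384.0 = 8.40% ≈ 8.4%

8.4%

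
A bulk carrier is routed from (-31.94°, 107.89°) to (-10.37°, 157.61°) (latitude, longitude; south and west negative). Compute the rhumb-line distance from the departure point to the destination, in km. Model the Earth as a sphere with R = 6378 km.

Rhumb course C = atan2(Δλ, Δψ) with Δψ = ln[tan(π/4+φ₂/2)/tan(π/4+φ₁/2)] = +0.4068, Δλ = +0.8678 → C = 64.88°
d = R·|Δφ| / |cos C| = 6378·0.37647 / 0.42447 = 5657 km

5657 km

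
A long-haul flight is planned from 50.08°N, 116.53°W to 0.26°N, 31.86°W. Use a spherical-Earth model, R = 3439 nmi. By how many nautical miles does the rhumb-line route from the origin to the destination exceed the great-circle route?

121 nmi

Great circle: cos σ = sin φ₁ sin φ₂ + cos φ₁ cos φ₂ cos Δλ,  σ = 1.5077 rad → d_gc = 5184.9 nmi
Rhumb line: Δψ = -1.0083, q = Δφ/Δψ = 0.8623, d_rh = R√(Δφ²+q²Δλ²) = 5305.5 nmi
Excess = 5305.5 − 5184.9 = 120.6 ≈ 121 nmi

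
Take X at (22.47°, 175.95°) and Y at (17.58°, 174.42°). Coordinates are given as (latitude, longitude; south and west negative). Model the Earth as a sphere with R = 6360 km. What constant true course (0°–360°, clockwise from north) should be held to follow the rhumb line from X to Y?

Δψ = ln[tan(π/4+φ₂/2)/tan(π/4+φ₁/2)] = -0.0909
Δλ = -0.0267 rad (taken the short way round)
course = atan2(Δλ, Δψ) = 196.38°

196.4°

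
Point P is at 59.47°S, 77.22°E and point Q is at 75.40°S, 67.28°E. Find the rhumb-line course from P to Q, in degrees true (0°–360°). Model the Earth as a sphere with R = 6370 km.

Meridional parts: M(φ₁)=-1.2986, M(φ₂)=-2.0549 → ΔM = -0.7563;  Δλ = -0.1735 rad
tan C = Δλ / ΔM = +0.2294 → C = 192.92°

192.9°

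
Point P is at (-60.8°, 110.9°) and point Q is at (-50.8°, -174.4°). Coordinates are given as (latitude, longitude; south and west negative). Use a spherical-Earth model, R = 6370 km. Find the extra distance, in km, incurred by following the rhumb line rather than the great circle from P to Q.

240 km

Great circle: cos σ = sin φ₁ sin φ₂ + cos φ₁ cos φ₂ cos Δλ,  σ = 0.7108 rad → d_gc = 4527.9 km
Rhumb line: Δψ = +0.3126, q = Δφ/Δψ = 0.5583, d_rh = R√(Δφ²+q²Δλ²) = 4767.7 km
Excess = 4767.7 − 4527.9 = 239.8 ≈ 240 km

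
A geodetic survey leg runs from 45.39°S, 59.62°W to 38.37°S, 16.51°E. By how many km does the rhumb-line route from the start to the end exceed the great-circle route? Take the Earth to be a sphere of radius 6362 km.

Great circle: cos σ = sin φ₁ sin φ₂ + cos φ₁ cos φ₂ cos Δλ,  σ = 0.9595 rad → d_gc = 6104.6 km
Rhumb line: Δψ = +0.1648, q = Δφ/Δψ = 0.7433, d_rh = R√(Δφ²+q²Δλ²) = 6331.7 km
Excess = 6331.7 − 6104.6 = 227.1 ≈ 227 km

227 km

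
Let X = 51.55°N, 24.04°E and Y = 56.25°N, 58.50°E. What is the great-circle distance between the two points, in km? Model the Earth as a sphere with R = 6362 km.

Haversine: a = sin²(Δφ/2)+cos φ₁ cos φ₂ sin²(Δλ/2) = 0.03199;  σ = 2·atan2(√a,√(1−a))
σ = 20.607° → d = Rσ = 6362·0.35967 = 2288 km

2288 km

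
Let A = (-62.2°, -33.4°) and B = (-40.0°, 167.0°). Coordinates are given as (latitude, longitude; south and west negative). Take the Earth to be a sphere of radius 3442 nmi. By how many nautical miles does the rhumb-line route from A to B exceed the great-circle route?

1419 nmi

Great circle: cos σ = sin φ₁ sin φ₂ + cos φ₁ cos φ₂ cos Δλ,  σ = 1.3349 rad → d_gc = 4594.7 nmi
Rhumb line: Δψ = +0.6335, q = Δφ/Δψ = 0.6116, d_rh = R√(Δφ²+q²Δλ²) = 6013.6 nmi
Excess = 6013.6 − 4594.7 = 1418.9 ≈ 1419 nmi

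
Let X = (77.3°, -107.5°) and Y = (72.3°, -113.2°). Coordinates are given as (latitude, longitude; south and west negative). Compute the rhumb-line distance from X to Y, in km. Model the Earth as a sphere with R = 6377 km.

Rhumb course C = atan2(Δλ, Δψ) with Δψ = ln[tan(π/4+φ₂/2)/tan(π/4+φ₁/2)] = -0.3359, Δλ = -0.0995 → C = 196.50°
d = R·|Δφ| / |cos C| = 6377·0.08727 / 0.95882 = 580 km

580 km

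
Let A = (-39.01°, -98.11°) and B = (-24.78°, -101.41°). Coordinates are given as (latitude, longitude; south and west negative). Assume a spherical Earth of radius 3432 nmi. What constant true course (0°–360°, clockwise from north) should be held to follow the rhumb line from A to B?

348.9°

Meridional parts: M(φ₁)=-0.7405, M(φ₂)=-0.4466 → ΔM = +0.2939;  Δλ = -0.0576 rad
tan C = Δλ / ΔM = -0.1960 → C = 348.91°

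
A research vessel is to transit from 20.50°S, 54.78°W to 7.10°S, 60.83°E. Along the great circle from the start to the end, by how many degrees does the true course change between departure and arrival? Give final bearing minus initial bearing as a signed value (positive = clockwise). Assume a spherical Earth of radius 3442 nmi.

At departure: θ₁ = atan2(sin Δλ cos φ₂, cos φ₁ sin φ₂ − sin φ₁ cos φ₂ cos Δλ) = 106.55°
At arrival: θ₂ = atan2(sin Δλ cos φ₁, −cos φ₂ sin φ₁ + sin φ₂ cos φ₁ cos Δλ) = 64.79°
Δθ = θ₂ − θ₁ = -41.8°

-41.8°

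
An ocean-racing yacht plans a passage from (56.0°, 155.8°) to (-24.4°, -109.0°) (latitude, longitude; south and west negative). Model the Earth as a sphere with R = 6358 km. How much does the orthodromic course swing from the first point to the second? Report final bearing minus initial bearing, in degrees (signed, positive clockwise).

+42.7°

Initial bearing θ₁ = atan2(sin Δλ cos φ₂, cos φ₁ sin φ₂ − sin φ₁ cos φ₂ cos Δλ) = 100.16°
Final bearing θ₂ = (initial bearing from the destination back to the start) + 180° = 142.81°
Δθ = θ₂ − θ₁ = +42.7°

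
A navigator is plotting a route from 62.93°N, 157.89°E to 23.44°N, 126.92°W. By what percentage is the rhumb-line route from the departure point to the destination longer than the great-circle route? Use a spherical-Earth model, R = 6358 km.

4.0%

Great circle: σ = 1.0917 rad → d_gc = Rσ = 6941.3 km
Rhumb: Δφ = -0.6892, Δλ = +1.3123, Δψ = -1.0031, q = Δφ/Δψ = 0.6871 → d_rh = R√(Δφ²+q²Δλ²) = 7216.0 km
Excess = (7216.0 − 6941.3) / 6941.3 = 274.7 / 6941.3 = 3.96% ≈ 4.0%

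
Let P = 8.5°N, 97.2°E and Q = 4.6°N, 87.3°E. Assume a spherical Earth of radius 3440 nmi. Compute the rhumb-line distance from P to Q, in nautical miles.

635 nmi

Rhumb course C = atan2(Δλ, Δψ) with Δψ = ln[tan(π/4+φ₂/2)/tan(π/4+φ₁/2)] = -0.0685, Δλ = -0.1728 → C = 248.37°
d = R·|Δφ| / |cos C| = 3440·0.06807 / 0.36867 = 635 nmi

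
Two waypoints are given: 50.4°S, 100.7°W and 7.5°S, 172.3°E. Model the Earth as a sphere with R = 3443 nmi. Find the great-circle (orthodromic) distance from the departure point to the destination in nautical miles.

4947 nmi

cos σ = sin φ₁ sin φ₂ + cos φ₁ cos φ₂ cos Δλ
      = sin(-50.40°)sin(-7.50°) + cos(-50.40°)cos(-7.50°)cos(-87.00°) = 0.1336
σ = 82.320° → d = Rσ = 3443·1.43675 = 4947 nmi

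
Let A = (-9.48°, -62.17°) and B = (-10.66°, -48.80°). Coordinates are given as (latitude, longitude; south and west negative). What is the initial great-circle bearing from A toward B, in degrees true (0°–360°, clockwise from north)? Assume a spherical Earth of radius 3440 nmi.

96.3°

N = sin Δλ·cos φ₂ = +0.2272;  D = cos φ₁ sin φ₂ − sin φ₁ cos φ₂ cos Δλ = -0.0250
initial course = atan2(N, D) = 96.27°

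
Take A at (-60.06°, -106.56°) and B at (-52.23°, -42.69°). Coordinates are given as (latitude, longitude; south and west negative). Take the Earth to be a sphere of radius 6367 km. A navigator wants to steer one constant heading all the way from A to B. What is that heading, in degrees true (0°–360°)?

77.5°

Meridional parts: M(φ₁)=-1.3191, M(φ₂)=-1.0727 → ΔM = +0.2464;  Δλ = +1.1147 rad
tan C = Δλ / ΔM = +4.5249 → C = 77.54°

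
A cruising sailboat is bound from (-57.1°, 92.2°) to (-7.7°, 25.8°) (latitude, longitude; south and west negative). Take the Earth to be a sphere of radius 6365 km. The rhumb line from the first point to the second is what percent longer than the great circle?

Great circle: σ = 1.2366 rad → d_gc = Rσ = 7871.1 km
Rhumb: Δφ = +0.8622, Δλ = -1.1589, Δψ = +1.0851, q = Δφ/Δψ = 0.7946 → d_rh = R√(Δφ²+q²Δλ²) = 8029.3 km
Excess = (8029.3 − 7871.1) / 7871.1 = 158.2 / 7871.1 = 2.01% ≈ 2.0%

2.0%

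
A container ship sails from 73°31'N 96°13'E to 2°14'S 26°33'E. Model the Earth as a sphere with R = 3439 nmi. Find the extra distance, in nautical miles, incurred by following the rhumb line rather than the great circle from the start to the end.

151 nmi

Great circle: cos σ = sin φ₁ sin φ₂ + cos φ₁ cos φ₂ cos Δλ,  σ = 1.5096 rad → d_gc = 5191.5 nmi
Rhumb line: Δψ = -1.9711, q = Δφ/Δψ = 0.6707, d_rh = R√(Δφ²+q²Δλ²) = 5342.1 nmi
Excess = 5342.1 − 5191.5 = 150.6 ≈ 151 nmi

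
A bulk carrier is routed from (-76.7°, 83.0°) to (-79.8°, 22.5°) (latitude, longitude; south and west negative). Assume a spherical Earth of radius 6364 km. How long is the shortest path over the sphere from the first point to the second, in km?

Haversine: a = sin²(Δφ/2)+cos φ₁ cos φ₂ sin²(Δλ/2) = 0.01107;  σ = 2·atan2(√a,√(1−a))
σ = 12.079° → d = Rσ = 6364·0.21082 = 1342 km

1342 km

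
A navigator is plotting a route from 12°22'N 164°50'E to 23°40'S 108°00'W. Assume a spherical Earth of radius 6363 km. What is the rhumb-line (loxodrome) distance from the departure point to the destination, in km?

10281 km

Rhumb course C = atan2(Δλ, Δψ) with Δψ = ln[tan(π/4+φ₂/2)/tan(π/4+φ₁/2)] = -0.6429, Δλ = +1.5213 → C = 112.91°
d = R·|Δφ| / |cos C| = 6363·0.62890 / 0.38924 = 10281 km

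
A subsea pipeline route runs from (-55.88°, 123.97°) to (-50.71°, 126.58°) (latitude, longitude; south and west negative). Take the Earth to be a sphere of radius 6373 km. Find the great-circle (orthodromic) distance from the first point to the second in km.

Haversine: a = sin²(Δφ/2)+cos φ₁ cos φ₂ sin²(Δλ/2) = 0.00222;  σ = 2·atan2(√a,√(1−a))
σ = 5.399° → d = Rσ = 6373·0.09423 = 601 km

601 km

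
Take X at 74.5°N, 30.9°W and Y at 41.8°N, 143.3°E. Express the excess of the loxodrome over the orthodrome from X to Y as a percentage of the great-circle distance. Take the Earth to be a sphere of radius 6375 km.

Great circle: σ = 1.1106 rad → d_gc = Rσ = 7080.3 km
Rhumb: Δφ = -0.5707, Δλ = +3.0404, Δψ = -1.1899, q = Δφ/Δψ = 0.4796 → d_rh = R√(Δφ²+q²Δλ²) = 9982.9 km
Excess = (9982.9 − 7080.3) / 7080.3 = 2902.6 / 7080.3 = 41.00% ≈ 41.0%

41.0%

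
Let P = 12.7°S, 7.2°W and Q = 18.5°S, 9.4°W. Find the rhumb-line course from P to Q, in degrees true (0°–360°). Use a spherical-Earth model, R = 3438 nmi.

200.1°

Meridional parts: M(φ₁)=-0.2235, M(φ₂)=-0.3286 → ΔM = -0.1052;  Δλ = -0.0384 rad
tan C = Δλ / ΔM = +0.3652 → C = 200.06°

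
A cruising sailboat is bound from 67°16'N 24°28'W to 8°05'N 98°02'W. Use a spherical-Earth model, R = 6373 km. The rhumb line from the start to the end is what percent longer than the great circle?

3.3%

Great circle: σ = 1.3306 rad → d_gc = Rσ = 8479.7 km
Rhumb: Δφ = -1.0329, Δλ = -1.2840, Δψ = -1.4627, q = Δφ/Δψ = 0.7062 → d_rh = R√(Δφ²+q²Δλ²) = 8759.3 km
Excess = (8759.3 − 8479.7) / 8479.7 = 279.6 / 8479.7 = 3.30% ≈ 3.3%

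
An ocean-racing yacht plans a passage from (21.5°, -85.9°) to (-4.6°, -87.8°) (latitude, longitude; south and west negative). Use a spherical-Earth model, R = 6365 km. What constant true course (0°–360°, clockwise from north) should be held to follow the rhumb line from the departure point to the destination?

Meridional parts: M(φ₁)=+0.3844, M(φ₂)=-0.0804 → ΔM = -0.4647;  Δλ = -0.0332 rad
tan C = Δλ / ΔM = +0.0714 → C = 184.08°

184.1°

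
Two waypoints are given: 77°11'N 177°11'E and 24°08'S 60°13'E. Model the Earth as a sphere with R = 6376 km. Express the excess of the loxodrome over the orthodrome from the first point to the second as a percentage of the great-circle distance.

7.6%

Great circle: σ = 2.0834 rad → d_gc = Rσ = 13284.0 km
Rhumb: Δφ = -1.7683, Δλ = -2.0415, Δψ = -2.6207, q = Δφ/Δψ = 0.6747 → d_rh = R√(Δφ²+q²Δλ²) = 14291.8 km
Excess = (14291.8 − 13284.0) / 13284.0 = 1007.8 / 13284.0 = 7.59% ≈ 7.6%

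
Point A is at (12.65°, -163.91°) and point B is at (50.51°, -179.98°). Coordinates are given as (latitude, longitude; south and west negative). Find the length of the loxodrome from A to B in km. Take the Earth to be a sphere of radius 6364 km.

Rhumb course C = atan2(Δλ, Δψ) with Δψ = ln[tan(π/4+φ₂/2)/tan(π/4+φ₁/2)] = +0.8020, Δλ = -0.2805 → C = 340.72°
d = R·|Δφ| / |cos C| = 6364·0.66078 / 0.94394 = 4455 km

4455 km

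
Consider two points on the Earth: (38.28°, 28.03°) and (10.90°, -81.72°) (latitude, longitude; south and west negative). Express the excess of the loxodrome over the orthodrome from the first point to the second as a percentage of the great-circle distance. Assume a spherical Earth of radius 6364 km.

4.0%

Great circle: σ = 1.7146 rad → d_gc = Rσ = 10911.9 km
Rhumb: Δφ = -0.4779, Δλ = -1.9155, Δψ = -0.5328, q = Δφ/Δψ = 0.8969 → d_rh = R√(Δφ²+q²Δλ²) = 11348.5 km
Excess = (11348.5 − 10911.9) / 10911.9 = 436.6 / 10911.9 = 4.00% ≈ 4.0%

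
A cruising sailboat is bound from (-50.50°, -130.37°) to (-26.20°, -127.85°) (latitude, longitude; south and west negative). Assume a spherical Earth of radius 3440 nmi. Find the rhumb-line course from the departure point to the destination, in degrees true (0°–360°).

Meridional parts: M(φ₁)=-1.0243, M(φ₂)=-0.4741 → ΔM = +0.5502;  Δλ = +0.0440 rad
tan C = Δλ / ΔM = +0.0799 → C = 4.57°

4.6°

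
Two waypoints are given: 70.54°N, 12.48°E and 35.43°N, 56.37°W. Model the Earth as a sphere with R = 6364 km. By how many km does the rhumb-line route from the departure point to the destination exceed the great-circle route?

233 km

Great circle: cos σ = sin φ₁ sin φ₂ + cos φ₁ cos φ₂ cos Δλ,  σ = 0.8704 rad → d_gc = 5539.1 km
Rhumb line: Δψ = -1.1013, q = Δφ/Δψ = 0.5564, d_rh = R√(Δφ²+q²Δλ²) = 5771.8 km
Excess = 5771.8 − 5539.1 = 232.7 ≈ 233 km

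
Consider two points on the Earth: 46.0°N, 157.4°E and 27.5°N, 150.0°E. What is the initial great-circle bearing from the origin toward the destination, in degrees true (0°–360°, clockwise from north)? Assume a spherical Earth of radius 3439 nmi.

200.1°

θ = atan2( sin Δλ·cos φ₂ ,  cos φ₁ sin φ₂ − sin φ₁ cos φ₂ cos Δλ )
  = atan2(-0.1142, -0.3120) = 200.11°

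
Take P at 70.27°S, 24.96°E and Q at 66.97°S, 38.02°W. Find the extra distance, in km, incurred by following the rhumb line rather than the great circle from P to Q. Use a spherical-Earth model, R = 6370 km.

113 km

Great circle: cos σ = sin φ₁ sin φ₂ + cos φ₁ cos φ₂ cos Δλ,  σ = 0.3864 rad → d_gc = 2461.36 km
Rhumb line: Δψ = +0.1583, q = Δφ/Δψ = 0.3638, d_rh = R√(Δφ²+q²Δλ²) = 2573.89 km
Excess = 2573.89 − 2461.36 = 112.53 ≈ 113 km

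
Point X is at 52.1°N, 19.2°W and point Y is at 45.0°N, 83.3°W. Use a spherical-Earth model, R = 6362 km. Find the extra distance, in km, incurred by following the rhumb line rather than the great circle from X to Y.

Great circle: cos σ = sin φ₁ sin φ₂ + cos φ₁ cos φ₂ cos Δλ,  σ = 0.7262 rad → d_gc = 4620.1 km
Rhumb line: Δψ = -0.1876, q = Δφ/Δψ = 0.6605, d_rh = R√(Δφ²+q²Δλ²) = 4766.4 km
Excess = 4766.4 − 4620.1 = 146.3 ≈ 146 km

146 km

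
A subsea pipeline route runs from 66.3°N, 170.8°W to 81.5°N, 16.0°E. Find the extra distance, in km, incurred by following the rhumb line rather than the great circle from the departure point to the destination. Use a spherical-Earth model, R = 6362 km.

Great circle: cos σ = sin φ₁ sin φ₂ + cos φ₁ cos φ₂ cos Δλ,  σ = 0.5612 rad → d_gc = 3570.4 km
Rhumb line: Δψ = +1.0380, q = Δφ/Δψ = 0.2556, d_rh = R√(Δφ²+q²Δλ²) = 5197.0 km
Excess = 5197.0 − 3570.4 = 1626.6 ≈ 1627 km

1627 km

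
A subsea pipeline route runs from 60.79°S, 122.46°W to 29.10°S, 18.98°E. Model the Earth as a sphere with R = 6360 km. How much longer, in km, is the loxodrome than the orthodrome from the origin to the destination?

1827 km

Great circle: cos σ = sin φ₁ sin φ₂ + cos φ₁ cos φ₂ cos Δλ,  σ = 1.4796 rad → d_gc = 9410.3 km
Rhumb line: Δψ = +0.8136, q = Δφ/Δψ = 0.6798, d_rh = R√(Δφ²+q²Δλ²) = 11237.7 km
Excess = 11237.7 − 9410.3 = 1827.4 ≈ 1827 km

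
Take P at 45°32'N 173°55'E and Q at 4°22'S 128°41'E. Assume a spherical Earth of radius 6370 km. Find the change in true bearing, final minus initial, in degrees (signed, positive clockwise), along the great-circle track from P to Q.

At departure: θ₁ = atan2(sin Δλ cos φ₂, cos φ₁ sin φ₂ − sin φ₁ cos φ₂ cos Δλ) = 231.93°
At arrival: θ₂ = atan2(sin Δλ cos φ₁, −cos φ₂ sin φ₁ + sin φ₂ cos φ₁ cos Δλ) = 213.58°
Δθ = θ₂ − θ₁ = -18.4°

-18.4°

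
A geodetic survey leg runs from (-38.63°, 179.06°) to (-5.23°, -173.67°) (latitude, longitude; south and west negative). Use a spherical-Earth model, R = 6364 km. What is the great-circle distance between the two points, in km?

Haversine: a = sin²(Δφ/2)+cos φ₁ cos φ₂ sin²(Δλ/2) = 0.08570;  σ = 2·atan2(√a,√(1−a))
σ = 34.045° → d = Rσ = 6364·0.59420 = 3782 km

3782 km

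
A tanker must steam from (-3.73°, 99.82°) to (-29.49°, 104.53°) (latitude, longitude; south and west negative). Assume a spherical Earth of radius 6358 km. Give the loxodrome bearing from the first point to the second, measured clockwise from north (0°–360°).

Meridional parts: M(φ₁)=-0.0651, M(φ₂)=-0.5391 → ΔM = -0.4739;  Δλ = +0.0822 rad
tan C = Δλ / ΔM = -0.1735 → C = 170.16°

170.2°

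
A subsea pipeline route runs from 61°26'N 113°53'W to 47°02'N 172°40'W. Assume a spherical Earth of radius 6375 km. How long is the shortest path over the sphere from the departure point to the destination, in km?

3978 km

cos σ = sin φ₁ sin φ₂ + cos φ₁ cos φ₂ cos Δλ
      = sin(61.43°)sin(47.03°) + cos(61.43°)cos(47.03°)cos(-58.78°) = 0.8116
σ = 35.749° → d = Rσ = 6375·0.62394 = 3978 km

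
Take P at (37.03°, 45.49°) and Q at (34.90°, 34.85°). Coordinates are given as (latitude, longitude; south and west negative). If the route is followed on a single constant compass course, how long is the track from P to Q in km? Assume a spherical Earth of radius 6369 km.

Δψ = ln[tan(π/4+φ₂/2)/tan(π/4+φ₁/2)] = -0.0459;  Δφ = -0.0372 rad,  Δλ = -0.1857 rad
q = Δφ/Δψ = 0.8093
d = R·√(Δφ² + q²Δλ²) = 6369·0.15482 = 986 km

986 km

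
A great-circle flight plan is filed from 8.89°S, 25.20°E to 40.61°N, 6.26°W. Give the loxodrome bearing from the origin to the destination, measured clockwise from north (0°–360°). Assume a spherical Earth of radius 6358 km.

Δψ = ln[tan(π/4+φ₂/2)/tan(π/4+φ₁/2)] = +0.9327
Δλ = -0.5491 rad (taken the short way round)
course = atan2(Δλ, Δψ) = 329.51°

329.5°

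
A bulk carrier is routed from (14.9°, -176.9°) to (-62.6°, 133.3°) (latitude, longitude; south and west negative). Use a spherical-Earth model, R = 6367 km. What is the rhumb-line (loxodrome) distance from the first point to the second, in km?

Rhumb course C = atan2(Δλ, Δψ) with Δψ = ln[tan(π/4+φ₂/2)/tan(π/4+φ₁/2)] = -1.6746, Δλ = -0.8692 → C = 207.43°
d = R·|Δφ| / |cos C| = 6367·1.35263 / 0.88756 = 9703 km

9703 km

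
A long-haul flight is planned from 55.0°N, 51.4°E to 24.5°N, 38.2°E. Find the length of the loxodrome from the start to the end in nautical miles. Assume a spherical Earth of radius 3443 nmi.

1926 nmi

Rhumb course C = atan2(Δλ, Δψ) with Δψ = ln[tan(π/4+φ₂/2)/tan(π/4+φ₁/2)] = -0.7130, Δλ = -0.2304 → C = 197.91°
d = R·|Δφ| / |cos C| = 3443·0.53233 / 0.95156 = 1926 nmi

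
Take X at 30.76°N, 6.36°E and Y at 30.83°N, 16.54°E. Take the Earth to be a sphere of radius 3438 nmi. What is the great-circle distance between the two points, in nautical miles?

525 nmi

cos σ = sin φ₁ sin φ₂ + cos φ₁ cos φ₂ cos Δλ
      = sin(30.76°)sin(30.83°) + cos(30.76°)cos(30.83°)cos(10.18°) = 0.9884
σ = 8.742° → d = Rσ = 3438·0.15258 = 525 nmi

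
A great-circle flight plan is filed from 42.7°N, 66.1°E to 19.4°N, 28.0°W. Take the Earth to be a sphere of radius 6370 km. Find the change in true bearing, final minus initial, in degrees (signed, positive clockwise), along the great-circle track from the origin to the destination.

At departure: θ₁ = atan2(sin Δλ cos φ₂, cos φ₁ sin φ₂ − sin φ₁ cos φ₂ cos Δλ) = 287.12°
At arrival: θ₂ = atan2(sin Δλ cos φ₁, −cos φ₂ sin φ₁ + sin φ₂ cos φ₁ cos Δλ) = 228.13°
Δθ = θ₂ − θ₁ = -59.0°

-59.0°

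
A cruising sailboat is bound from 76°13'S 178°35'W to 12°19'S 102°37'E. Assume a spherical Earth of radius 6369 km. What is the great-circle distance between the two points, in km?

cos σ = sin φ₁ sin φ₂ + cos φ₁ cos φ₂ cos Δλ
      = sin(-76.22°)sin(-12.32°) + cos(-76.22°)cos(-12.32°)cos(-78.80°) = 0.2524
σ = 75.381° → d = Rσ = 6369·1.31565 = 8379 km

8379 km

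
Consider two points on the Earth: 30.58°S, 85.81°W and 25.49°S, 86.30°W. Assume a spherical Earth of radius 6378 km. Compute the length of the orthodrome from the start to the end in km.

cos σ = sin φ₁ sin φ₂ + cos φ₁ cos φ₂ cos Δλ
      = sin(-30.58°)sin(-25.49°) + cos(-30.58°)cos(-25.49°)cos(-0.49°) = 0.9960
σ = 5.108° → d = Rσ = 6378·0.08916 = 569 km

569 km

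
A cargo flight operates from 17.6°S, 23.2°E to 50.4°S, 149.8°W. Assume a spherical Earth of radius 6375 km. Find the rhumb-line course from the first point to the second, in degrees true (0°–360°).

256.8°

Meridional parts: M(φ₁)=-0.3121, M(φ₂)=-1.0216 → ΔM = -0.7095;  Δλ = -3.0194 rad
tan C = Δλ / ΔM = +4.2559 → C = 256.78°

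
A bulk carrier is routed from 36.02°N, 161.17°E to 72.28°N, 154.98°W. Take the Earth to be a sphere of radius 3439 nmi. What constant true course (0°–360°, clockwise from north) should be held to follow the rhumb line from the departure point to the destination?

32.9°

Δψ = ln[tan(π/4+φ₂/2)/tan(π/4+φ₁/2)] = +1.1840
Δλ = +0.7653 rad (taken the short way round)
course = atan2(Δλ, Δψ) = 32.88°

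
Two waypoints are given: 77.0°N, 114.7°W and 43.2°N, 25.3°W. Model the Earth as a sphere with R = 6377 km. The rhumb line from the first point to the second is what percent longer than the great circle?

Great circle: σ = 0.8383 rad → d_gc = Rσ = 5345.9 km
Rhumb: Δφ = -0.5899, Δλ = +1.5603, Δψ = -1.3345, q = Δφ/Δψ = 0.4421 → d_rh = R√(Δφ²+q²Δλ²) = 5787.8 km
Excess = (5787.8 − 5345.9) / 5345.9 = 441.9 / 5345.9 = 8.27% ≈ 8.3%

8.3%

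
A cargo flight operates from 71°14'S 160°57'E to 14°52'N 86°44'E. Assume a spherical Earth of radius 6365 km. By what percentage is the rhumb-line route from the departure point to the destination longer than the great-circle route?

Great circle: σ = 1.7298 rad → d_gc = Rσ = 11010.3 km
Rhumb: Δφ = +1.5027, Δλ = -1.2953, Δψ = +2.0627, q = Δφ/Δψ = 0.7285 → d_rh = R√(Δφ²+q²Δλ²) = 11294.4 km
Excess = (11294.4 − 11010.3) / 11010.3 = 284.1 / 11010.3 = 2.58% ≈ 2.6%

2.6%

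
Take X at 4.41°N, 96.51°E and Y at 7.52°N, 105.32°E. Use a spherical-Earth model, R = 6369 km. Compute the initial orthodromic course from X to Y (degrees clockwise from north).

70.0°

N = sin Δλ·cos φ₂ = +0.1518;  D = cos φ₁ sin φ₂ − sin φ₁ cos φ₂ cos Δλ = +0.0552
initial course = atan2(N, D) = 70.04°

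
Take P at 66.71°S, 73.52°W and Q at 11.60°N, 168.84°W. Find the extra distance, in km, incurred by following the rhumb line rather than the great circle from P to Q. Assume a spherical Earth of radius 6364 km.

483 km

Great circle: cos σ = sin φ₁ sin φ₂ + cos φ₁ cos φ₂ cos Δλ,  σ = 1.7932 rad → d_gc = 11412.1 km
Rhumb line: Δψ = +1.7833, q = Δφ/Δψ = 0.7664, d_rh = R√(Δφ²+q²Δλ²) = 11895.5 km
Excess = 11895.5 − 11412.1 = 483.4 ≈ 483 km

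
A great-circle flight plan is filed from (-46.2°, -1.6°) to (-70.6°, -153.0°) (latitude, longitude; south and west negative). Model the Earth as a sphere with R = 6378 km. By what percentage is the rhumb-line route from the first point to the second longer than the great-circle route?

29.1%

Great circle: σ = 1.0714 rad → d_gc = Rσ = 6833.1 km
Rhumb: Δφ = -0.4259, Δλ = -2.6424, Δψ = -0.8552, q = Δφ/Δψ = 0.4980 → d_rh = R√(Δφ²+q²Δλ²) = 8821.3 km
Excess = (8821.3 − 6833.1) / 6833.1 = 1988.2 / 6833.1 = 29.10% ≈ 29.1%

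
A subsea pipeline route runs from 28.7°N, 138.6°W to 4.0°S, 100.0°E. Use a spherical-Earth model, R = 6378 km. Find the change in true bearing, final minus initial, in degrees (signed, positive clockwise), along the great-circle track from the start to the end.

-43.3°

At departure: θ₁ = atan2(sin Δλ cos φ₂, cos φ₁ sin φ₂ − sin φ₁ cos φ₂ cos Δλ) = 282.48°
At arrival: θ₂ = atan2(sin Δλ cos φ₁, −cos φ₂ sin φ₁ + sin φ₂ cos φ₁ cos Δλ) = 239.15°
Δθ = θ₂ − θ₁ = -43.3°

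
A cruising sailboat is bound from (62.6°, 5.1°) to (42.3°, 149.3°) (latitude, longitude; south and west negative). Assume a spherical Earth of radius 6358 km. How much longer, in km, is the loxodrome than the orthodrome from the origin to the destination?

1880 km

Great circle: cos σ = sin φ₁ sin φ₂ + cos φ₁ cos φ₂ cos Δλ,  σ = 1.2435 rad → d_gc = 7906.5 km
Rhumb line: Δψ = -0.5953, q = Δφ/Δψ = 0.5952, d_rh = R√(Δφ²+q²Δλ²) = 9786.6 km
Excess = 9786.6 − 7906.5 = 1880.1 ≈ 1880 km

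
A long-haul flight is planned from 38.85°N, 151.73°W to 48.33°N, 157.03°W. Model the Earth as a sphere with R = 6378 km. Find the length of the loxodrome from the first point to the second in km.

1138 km

Rhumb course C = atan2(Δλ, Δψ) with Δψ = ln[tan(π/4+φ₂/2)/tan(π/4+φ₁/2)] = +0.2292, Δλ = -0.0925 → C = 338.02°
d = R·|Δφ| / |cos C| = 6378·0.16546 / 0.92731 = 1138 km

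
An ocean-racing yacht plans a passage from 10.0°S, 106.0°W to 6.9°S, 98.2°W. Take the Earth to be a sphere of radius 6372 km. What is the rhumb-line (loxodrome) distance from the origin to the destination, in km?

Rhumb course C = atan2(Δλ, Δψ) with Δψ = ln[tan(π/4+φ₂/2)/tan(π/4+φ₁/2)] = +0.0547, Δλ = +0.1361 → C = 68.11°
d = R·|Δφ| / |cos C| = 6372·0.05411 / 0.37287 = 925 km

925 km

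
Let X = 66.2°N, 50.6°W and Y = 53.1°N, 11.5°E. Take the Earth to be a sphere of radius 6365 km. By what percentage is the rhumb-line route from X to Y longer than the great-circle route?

3.9%

Great circle: σ = 0.5641 rad → d_gc = Rσ = 3590.65 km
Rhumb: Δφ = -0.2286, Δλ = +1.0838, Δψ = -0.4594, q = Δφ/Δψ = 0.4977 → d_rh = R√(Δφ²+q²Δλ²) = 3728.91 km
Excess = (3728.91 − 3590.65) / 3590.65 = 138.26 / 3590.65 = 3.851% ≈ 3.9%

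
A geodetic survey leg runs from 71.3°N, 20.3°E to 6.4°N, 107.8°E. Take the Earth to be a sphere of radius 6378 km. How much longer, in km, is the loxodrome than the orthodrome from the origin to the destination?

477 km

Great circle: cos σ = sin φ₁ sin φ₂ + cos φ₁ cos φ₂ cos Δλ,  σ = 1.4510 rad → d_gc = 9254.7 km
Rhumb line: Δψ = -1.6920, q = Δφ/Δψ = 0.6695, d_rh = R√(Δφ²+q²Δλ²) = 9732.1 km
Excess = 9732.1 − 9254.7 = 477.4 ≈ 477 km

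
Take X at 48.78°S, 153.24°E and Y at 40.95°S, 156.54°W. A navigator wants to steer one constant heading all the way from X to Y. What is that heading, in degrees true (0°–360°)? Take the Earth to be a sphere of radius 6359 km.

Δψ = ln[tan(π/4+φ₂/2)/tan(π/4+φ₁/2)] = +0.1933
Δλ = +0.8765 rad (taken the short way round)
course = atan2(Δλ, Δψ) = 77.57°

77.6°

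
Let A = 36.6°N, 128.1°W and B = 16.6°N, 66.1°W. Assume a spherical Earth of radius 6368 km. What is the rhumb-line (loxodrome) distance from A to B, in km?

6506 km

Rhumb course C = atan2(Δλ, Δψ) with Δψ = ln[tan(π/4+φ₂/2)/tan(π/4+φ₁/2)] = -0.3934, Δλ = +1.0821 → C = 109.98°
d = R·|Δφ| / |cos C| = 6368·0.34907 / 0.34168 = 6506 km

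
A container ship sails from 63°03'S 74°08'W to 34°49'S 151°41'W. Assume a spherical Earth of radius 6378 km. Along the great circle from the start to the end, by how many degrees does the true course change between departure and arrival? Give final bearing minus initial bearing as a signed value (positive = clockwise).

+64.0°

Initial bearing θ₁ = atan2(sin Δλ cos φ₂, cos φ₁ sin φ₂ − sin φ₁ cos φ₂ cos Δλ) = 262.82°
Final bearing θ₂ = (initial bearing from the destination back to the start) + 180° = 326.79°
Δθ = θ₂ − θ₁ = +64.0°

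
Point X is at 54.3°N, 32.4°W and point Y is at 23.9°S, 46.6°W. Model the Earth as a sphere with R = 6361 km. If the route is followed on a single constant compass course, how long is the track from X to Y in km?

Rhumb course C = atan2(Δλ, Δψ) with Δψ = ln[tan(π/4+φ₂/2)/tan(π/4+φ₁/2)] = -1.5629, Δλ = -0.2478 → C = 189.01°
d = R·|Δφ| / |cos C| = 6361·1.36485 / 0.98766 = 8790 km

8790 km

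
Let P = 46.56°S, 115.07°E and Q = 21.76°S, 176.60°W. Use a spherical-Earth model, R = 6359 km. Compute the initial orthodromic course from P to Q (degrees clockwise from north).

90.4°

θ = atan2( sin Δλ·cos φ₂ ,  cos φ₁ sin φ₂ − sin φ₁ cos φ₂ cos Δλ )
  = atan2(+0.8631, -0.0059) = 90.39°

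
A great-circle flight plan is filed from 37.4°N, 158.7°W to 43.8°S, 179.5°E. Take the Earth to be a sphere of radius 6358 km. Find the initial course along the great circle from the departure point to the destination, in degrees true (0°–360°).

N = sin Δλ·cos φ₂ = -0.2680;  D = cos φ₁ sin φ₂ − sin φ₁ cos φ₂ cos Δλ = -0.9569
initial course = atan2(N, D) = 195.65°

195.6°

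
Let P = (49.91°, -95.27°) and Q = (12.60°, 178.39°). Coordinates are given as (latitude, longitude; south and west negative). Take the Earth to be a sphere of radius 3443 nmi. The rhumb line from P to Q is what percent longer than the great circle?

Great circle: σ = 1.3623 rad → d_gc = Rσ = 4690.3 nmi
Rhumb: Δφ = -0.6512, Δλ = -1.5069, Δψ = -0.7865, q = Δφ/Δψ = 0.8279 → d_rh = R√(Δφ²+q²Δλ²) = 4845.4 nmi
Excess = (4845.4 − 4690.3) / 4690.3 = 155.1 / 4690.3 = 3.31% ≈ 3.3%

3.3%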